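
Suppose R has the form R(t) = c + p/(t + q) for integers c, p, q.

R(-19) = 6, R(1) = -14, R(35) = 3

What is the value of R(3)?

(R(t) − c)(t + q) = p for each data point; the three points give a linear system in c and q, then p follows.
Solving: c = 4, q = 1, p = -36, so R(t) = 4 − 36/(t + 1).
Then R(3) = 4 − 36/4 = -5.

-5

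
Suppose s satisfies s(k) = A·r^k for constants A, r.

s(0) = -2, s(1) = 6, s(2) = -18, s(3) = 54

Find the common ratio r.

Consecutive ratio: 6/(-2) = -3, and -18/6 = -3, so r = -3.
Then A·(-3)^0 = -2 gives A = -2, and s(k) = -2·(-3)^k.

-3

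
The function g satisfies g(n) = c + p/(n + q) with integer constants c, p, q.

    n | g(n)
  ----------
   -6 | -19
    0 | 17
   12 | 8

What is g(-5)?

-43

(g(n) − c)(n + q) = p for each data point; the three points give a linear system in c and q, then p follows.
Solving: c = 5, q = 4, p = 48, so g(n) = 5 + 48/(n + 4).
Then g(-5) = 5 + 48/(-1) = -43.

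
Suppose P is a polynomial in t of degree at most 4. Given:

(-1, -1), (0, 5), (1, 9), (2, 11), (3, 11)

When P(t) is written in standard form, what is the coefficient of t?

First differences: 6, 4, 2, 0. Second differences: -2, -2, -2.
Level-2 differences are constant, so P has degree 2.
Fitting a degree-2 polynomial gives P(t) = -t² + 5t + 5.
The coefficient of t is 5.

5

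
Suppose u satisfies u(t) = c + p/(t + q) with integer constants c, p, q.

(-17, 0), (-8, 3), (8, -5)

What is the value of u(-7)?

4

(u(t) − c)(t + q) = p for each data point; the three points give a linear system in c and q, then p follows.
Solving: c = -2, q = 2, p = -30, so u(t) = -2 − 30/(t + 2).
Then u(-7) = -2 − 30/(-5) = 4.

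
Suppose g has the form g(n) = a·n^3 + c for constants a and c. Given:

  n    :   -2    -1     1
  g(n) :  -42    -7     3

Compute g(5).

From g(-2) = -42 and g(-1) = -7: -8a + c = -42 and -1a + c = -7.
Subtracting: 7a = 35, so a = 5; then c = -42 − 5·(-8) = -2.
So g(n) = 5n³ − 2, and g(5) = 623.

623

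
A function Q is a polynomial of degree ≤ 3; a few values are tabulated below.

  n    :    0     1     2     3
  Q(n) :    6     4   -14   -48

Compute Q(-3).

Write Q(n) = an³ + bn² + cn + d; the 4 given values yield a linear system in the 4 coefficients.
Solving, the leading coefficient vanishes, and Q(n) = -8n² + 6n + 6.
Then Q(-3) = -84.

-84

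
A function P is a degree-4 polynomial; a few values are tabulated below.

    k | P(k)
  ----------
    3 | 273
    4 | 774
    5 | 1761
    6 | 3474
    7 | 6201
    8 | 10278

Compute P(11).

First differences: 501, 987, 1713, 2727, 4077. Second differences: 486, 726, 1014, 1350. Third differences: 240, 288, 336. Fourth differences: 48, 48.
Level-4 differences are constant, so P has degree 4.
Fitting a degree-4 polynomial gives P(k) = 2k^4 + 4k³ + k² - 4k + 6.
Then P(11) = 34689.

34689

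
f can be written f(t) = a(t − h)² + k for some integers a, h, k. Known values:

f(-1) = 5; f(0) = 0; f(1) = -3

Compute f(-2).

12

First differences -5, -3; second difference 2 = 2a, so a = 1.
Expanding, the t-coefficient is −2ah = -2h; matching it to the data gives h = 2, and then k = -4.
So f(t) = 1(t − 2)² − 4.
f(-2) = 1·(-4)² − 4 = 12.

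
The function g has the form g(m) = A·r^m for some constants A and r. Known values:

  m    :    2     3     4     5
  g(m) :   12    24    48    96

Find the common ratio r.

2

Consecutive ratio: 24/12 = 2, and 48/24 = 2, so r = 2.
Then A·2^2 = 12 gives A = 3, and g(m) = 3·2^m.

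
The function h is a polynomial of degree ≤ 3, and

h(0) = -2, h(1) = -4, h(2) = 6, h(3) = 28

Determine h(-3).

First differences: -2, 10, 22. Second differences: 12, 12.
Level-2 differences are constant, so h has degree 2.
Fitting a degree-2 polynomial gives h(x) = 6x² - 8x - 2.
Then h(-3) = 76.

76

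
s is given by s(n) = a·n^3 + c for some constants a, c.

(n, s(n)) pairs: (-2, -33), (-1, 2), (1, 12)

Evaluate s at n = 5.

From s(-2) = -33 and s(-1) = 2: -8a + c = -33 and -1a + c = 2.
Subtracting: 7a = 35, so a = 5; then c = -33 − 5·(-8) = 7.
So s(n) = 5n³ + 7, and s(5) = 632.

632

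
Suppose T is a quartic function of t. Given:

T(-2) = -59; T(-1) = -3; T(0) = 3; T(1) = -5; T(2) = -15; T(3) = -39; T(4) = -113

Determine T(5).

Write T(t) = at^4 + bt³ + ct² + dt + e; the 7 given values yield a linear system in the 5 coefficients.
Solving, T(t) = -t^4 + 4t³ - 6t² - 5t + 3.
Then T(5) = -297.

-297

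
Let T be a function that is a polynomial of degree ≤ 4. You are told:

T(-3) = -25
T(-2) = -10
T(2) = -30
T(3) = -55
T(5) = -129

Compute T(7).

-235

Write T(m) = am^4 + bm³ + cm² + dm + e; the 5 given values yield a linear system in the 5 coefficients.
Solving, the top 2 coefficients vanish, and T(m) = -4m² - 5m - 4.
Then T(7) = -235.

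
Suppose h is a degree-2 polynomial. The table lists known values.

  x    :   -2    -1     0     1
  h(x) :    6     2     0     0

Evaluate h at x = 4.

12

Write h(x) = ax² + bx + c; the 4 given values yield a linear system in the 3 coefficients.
Solving, h(x) = x² - x.
Then h(4) = 12.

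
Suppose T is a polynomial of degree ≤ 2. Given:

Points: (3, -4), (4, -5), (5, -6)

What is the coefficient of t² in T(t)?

0

First differences: -1, -1.
Level-1 differences are constant, so T has degree 1.
Fitting a degree-1 polynomial gives T(t) = -t - 1.
The coefficient of t² is 0.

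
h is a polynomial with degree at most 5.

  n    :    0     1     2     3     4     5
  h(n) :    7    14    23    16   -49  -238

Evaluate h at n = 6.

Write h(n) = an^5 + bn^4 + cn³ + dn² + en + p; the 6 given values yield a linear system in the 6 coefficients.
Solving, the leading coefficient vanishes, and h(n) = -n^4 + 3n³ - n² + 6n + 7.
Then h(6) = -641.

-641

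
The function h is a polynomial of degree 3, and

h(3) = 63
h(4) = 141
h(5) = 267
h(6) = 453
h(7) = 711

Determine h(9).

First differences: 78, 126, 186, 258. Second differences: 48, 60, 72. Third differences: 12, 12.
Level-3 differences are constant, so h has degree 3.
Fitting a degree-3 polynomial gives h(n) = 2n³ + 4n - 3.
Then h(9) = 1491.

1491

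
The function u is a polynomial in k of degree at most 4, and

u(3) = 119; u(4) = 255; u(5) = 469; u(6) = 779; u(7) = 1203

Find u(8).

1759

Write u(k) = ak^4 + bk³ + ck² + dk + e; the 5 given values yield a linear system in the 5 coefficients.
Solving, the leading coefficient vanishes, and u(k) = 3k³ + 3k² + 4k - 1.
Then u(8) = 1759.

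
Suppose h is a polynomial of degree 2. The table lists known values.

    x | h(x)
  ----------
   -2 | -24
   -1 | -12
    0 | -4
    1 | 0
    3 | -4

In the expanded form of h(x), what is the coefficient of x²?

-2

Write h(x) = ax² + bx + c; the 5 given values yield a linear system in the 3 coefficients.
Solving, h(x) = -2x² + 6x - 4.
The coefficient of x² is -2.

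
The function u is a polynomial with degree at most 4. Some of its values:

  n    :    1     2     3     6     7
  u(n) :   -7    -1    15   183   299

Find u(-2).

Write u(n) = an^4 + bn³ + cn² + dn + e; the 5 given values yield a linear system in the 5 coefficients.
Solving, the leading coefficient vanishes, and u(n) = n³ - n² + 2n - 9.
Then u(-2) = -25.

-25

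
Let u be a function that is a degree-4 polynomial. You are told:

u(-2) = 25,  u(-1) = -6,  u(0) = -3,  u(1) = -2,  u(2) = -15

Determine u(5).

Write u(m) = am^4 + bm³ + cm² + dm + e; the 5 given values yield a linear system in the 5 coefficients.
Solving, u(m) = m^4 - 4m³ - 2m² + 6m - 3.
Then u(5) = 102.

102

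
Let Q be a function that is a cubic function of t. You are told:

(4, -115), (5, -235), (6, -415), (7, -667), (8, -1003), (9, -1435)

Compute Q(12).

-3427

First differences: -120, -180, -252, -336, -432. Second differences: -60, -72, -84, -96. Third differences: -12, -12, -12.
Level-3 differences are constant, so Q has degree 3.
Fitting a degree-3 polynomial gives Q(t) = -2t³ + 2t + 5.
Then Q(12) = -3427.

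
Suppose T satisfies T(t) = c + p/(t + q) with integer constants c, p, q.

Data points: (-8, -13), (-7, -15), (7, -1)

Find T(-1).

(T(t) − c)(t + q) = p for each data point; the three points give a linear system in c and q, then p follows.
Solving: c = -5, q = 3, p = 40, so T(t) = -5 + 40/(t + 3).
Then T(-1) = -5 + 40/2 = 15.

15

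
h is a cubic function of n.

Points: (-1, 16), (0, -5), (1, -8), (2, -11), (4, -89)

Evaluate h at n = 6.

Write h(n) = an³ + bn² + cn + d; the 5 given values yield a linear system in the 4 coefficients.
Solving, h(n) = -3n³ + 9n² - 9n - 5.
Then h(6) = -383.

-383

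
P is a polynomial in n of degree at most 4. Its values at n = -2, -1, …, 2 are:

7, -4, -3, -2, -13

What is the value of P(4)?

First differences: -11, 1, 1, -11. Second differences: 12, 0, -12. Third differences: -12, -12.
Level-3 differences are constant, so P has degree 3.
Fitting a degree-3 polynomial gives P(n) = -2n³ + 3n - 3.
Then P(4) = -119.

-119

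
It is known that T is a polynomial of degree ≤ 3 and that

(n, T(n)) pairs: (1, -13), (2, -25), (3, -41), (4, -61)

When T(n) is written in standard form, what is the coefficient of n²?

-2

First differences: -12, -16, -20. Second differences: -4, -4.
Level-2 differences are constant, so T has degree 2.
Fitting a degree-2 polynomial gives T(n) = -2n² - 6n - 5.
The coefficient of n² is -2.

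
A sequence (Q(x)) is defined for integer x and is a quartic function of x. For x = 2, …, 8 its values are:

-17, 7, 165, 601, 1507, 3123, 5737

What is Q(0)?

1

Write Q(x) = ax^4 + bx³ + cx² + dx + e; the 7 given values yield a linear system in the 5 coefficients.
Solving, Q(x) = 2x^4 - 4x³ - 7x² + 5x + 1.
Then Q(0) = 1.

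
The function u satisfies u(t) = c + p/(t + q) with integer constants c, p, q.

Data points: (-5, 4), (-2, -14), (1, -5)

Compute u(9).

-3

(u(t) − c)(t + q) = p for each data point; the three points give a linear system in c and q, then p follows.
Solving: c = -2, q = 3, p = -12, so u(t) = -2 − 12/(t + 3).
Then u(9) = -2 − 12/12 = -3.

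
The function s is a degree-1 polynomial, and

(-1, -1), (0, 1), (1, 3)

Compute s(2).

First differences: 2, 2.
Level-1 differences are constant, so s has degree 1.
Extending the table by one column gives the next first difference 2, so s(2) = 3 + 2 = 5.

5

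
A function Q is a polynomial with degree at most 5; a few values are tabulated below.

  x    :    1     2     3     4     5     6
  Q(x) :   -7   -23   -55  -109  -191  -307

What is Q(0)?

-1

Write Q(x) = ax^5 + bx^4 + cx³ + dx² + ex + p; the 6 given values yield a linear system in the 6 coefficients.
Solving, the top 2 coefficients vanish, and Q(x) = -x³ - 2x² - 3x - 1.
The constant term is Q(0) = -1.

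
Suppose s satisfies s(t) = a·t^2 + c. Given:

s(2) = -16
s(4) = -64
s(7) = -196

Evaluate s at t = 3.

From s(2) = -16 and s(4) = -64: 4a + c = -16 and 16a + c = -64.
Subtracting: 12a = -48, so a = -4; then c = -16 − (-4)·4 = 0.
So s(t) = -4t² + 0, and s(3) = -36.

-36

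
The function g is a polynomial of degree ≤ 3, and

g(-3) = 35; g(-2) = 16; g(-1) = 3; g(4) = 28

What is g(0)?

Write g(x) = ax³ + bx² + cx + d; the 4 given values yield a linear system in the 4 coefficients.
Solving, the leading coefficient vanishes, and g(x) = 3x² - 4x - 4.
Then g(0) = -4.

-4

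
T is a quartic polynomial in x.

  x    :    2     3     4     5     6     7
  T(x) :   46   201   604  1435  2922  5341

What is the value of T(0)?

Write T(x) = ax^4 + bx³ + cx² + dx + e; the 6 given values yield a linear system in the 5 coefficients.
Solving, T(x) = 2x^4 + 2x³ - 4x² + 7x.
Then T(0) = 0.

0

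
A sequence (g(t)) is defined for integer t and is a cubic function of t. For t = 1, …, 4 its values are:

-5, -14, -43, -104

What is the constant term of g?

Write g(t) = at³ + bt² + ct + d; the 4 given values yield a linear system in the 4 coefficients.
Solving, g(t) = -2t³ + 2t² - t - 4.
The constant term is g(0) = -4.

-4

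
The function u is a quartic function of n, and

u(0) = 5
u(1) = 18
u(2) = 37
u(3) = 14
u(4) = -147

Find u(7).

Write u(n) = an^4 + bn³ + cn² + dn + e; the 5 given values yield a linear system in the 5 coefficients.
Solving, u(n) = -2n^4 + 4n³ + 5n² + 6n + 5.
Then u(7) = -3138.

-3138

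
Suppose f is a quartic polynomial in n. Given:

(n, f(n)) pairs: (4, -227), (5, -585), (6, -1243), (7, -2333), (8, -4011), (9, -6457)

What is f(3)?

-61

Write f(n) = an^4 + bn³ + cn² + dn + e; the 6 given values yield a linear system in the 5 coefficients.
Solving, f(n) = -n^4 + n² + 2n + 5.
Then f(3) = -61.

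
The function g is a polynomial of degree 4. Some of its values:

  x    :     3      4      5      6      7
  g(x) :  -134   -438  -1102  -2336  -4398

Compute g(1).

Write g(x) = ax^4 + bx³ + cx² + dx + e; the 5 given values yield a linear system in the 5 coefficients.
Solving, g(x) = -2x^4 + x³ + 2x² - 5x - 2.
Then g(1) = -6.

-6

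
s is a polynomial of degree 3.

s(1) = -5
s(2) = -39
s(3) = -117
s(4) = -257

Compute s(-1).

3

Write s(n) = an³ + bn² + cn + d; the 4 given values yield a linear system in the 4 coefficients.
Solving, s(n) = -3n³ - 4n² - n + 3.
Then s(-1) = 3.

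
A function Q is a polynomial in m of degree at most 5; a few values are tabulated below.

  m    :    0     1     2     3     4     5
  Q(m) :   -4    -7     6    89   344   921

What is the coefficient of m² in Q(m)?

3

Write Q(m) = am^5 + bm^4 + cm³ + dm² + em + p; the 6 given values yield a linear system in the 6 coefficients.
Solving, the leading coefficient vanishes, and Q(m) = 2m^4 - 3m³ + 3m² - 5m - 4.
The coefficient of m² is 3.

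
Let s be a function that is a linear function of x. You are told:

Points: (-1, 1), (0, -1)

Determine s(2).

Write s(x) = ax + b; the 2 given values yield a linear system in the 2 coefficients.
Solving, s(x) = -2x - 1.
Then s(2) = -5.

-5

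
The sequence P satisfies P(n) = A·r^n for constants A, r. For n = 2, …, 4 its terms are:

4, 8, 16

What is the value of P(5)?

Consecutive ratio: 8/4 = 2, and 16/8 = 2, so r = 2.
Then A·2^2 = 4 gives A = 1, and P(n) = 1·2^n.
P(5) = 1·2^5 = 32.

32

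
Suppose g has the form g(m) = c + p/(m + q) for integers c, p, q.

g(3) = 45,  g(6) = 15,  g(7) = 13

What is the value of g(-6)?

0

(g(m) − c)(m + q) = p for each data point; the three points give a linear system in c and q, then p follows.
Solving: c = 5, q = -2, p = 40, so g(m) = 5 + 40/(m − 2).
Then g(-6) = 5 + 40/(-8) = 0.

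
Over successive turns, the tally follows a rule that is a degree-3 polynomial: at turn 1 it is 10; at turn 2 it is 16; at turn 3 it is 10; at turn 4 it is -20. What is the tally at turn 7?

Write the value at t as P(t).
Write P(t) = at³ + bt² + ct + d; the 4 given values yield a linear system in the 4 coefficients.
Solving, P(t) = -2t³ + 6t² + 2t + 4.
Then P(7) = -374.

-374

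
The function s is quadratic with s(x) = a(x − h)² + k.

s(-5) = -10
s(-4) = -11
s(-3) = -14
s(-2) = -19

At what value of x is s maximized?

-5

First differences -1, -3, -5; second difference -2 = 2a, so a = -1.
Expanding, the x-coefficient is −2ah = 2h; matching it to the data gives h = -5, and then k = -10.
So s(x) = -1(x + 5)² − 10.
Hence h = -5.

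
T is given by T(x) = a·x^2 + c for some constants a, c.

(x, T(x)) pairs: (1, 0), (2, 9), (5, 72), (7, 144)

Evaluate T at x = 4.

45

From T(1) = 0 and T(2) = 9: 1a + c = 0 and 4a + c = 9.
Subtracting: 3a = 9, so a = 3; then c = 0 − 3·1 = -3.
So T(x) = 3x² − 3, and T(4) = 45.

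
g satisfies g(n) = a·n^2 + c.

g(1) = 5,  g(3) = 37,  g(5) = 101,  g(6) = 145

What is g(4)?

65

From g(1) = 5 and g(3) = 37: 1a + c = 5 and 9a + c = 37.
Subtracting: 8a = 32, so a = 4; then c = 5 − 4·1 = 1.
So g(n) = 4n² + 1, and g(4) = 65.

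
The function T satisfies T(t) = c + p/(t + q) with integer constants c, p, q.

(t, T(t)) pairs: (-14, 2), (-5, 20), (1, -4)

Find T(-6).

10

(T(t) − c)(t + q) = p for each data point; the three points give a linear system in c and q, then p follows.
Solving: c = 0, q = 4, p = -20, so T(t) = -20/(t + 4).
Then T(-6) = 0 − 20/(-2) = 10.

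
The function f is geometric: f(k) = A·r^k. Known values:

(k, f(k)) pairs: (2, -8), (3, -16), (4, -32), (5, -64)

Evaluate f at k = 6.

-128

Consecutive ratio: -16/(-8) = 2, and -32/(-16) = 2, so r = 2.
Then A·2^2 = -8 gives A = -2, and f(k) = -2·2^k.
f(6) = -2·2^6 = -128.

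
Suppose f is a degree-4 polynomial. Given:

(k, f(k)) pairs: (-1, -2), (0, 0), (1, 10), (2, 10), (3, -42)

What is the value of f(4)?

Write f(k) = ak^4 + bk³ + ck² + dk + e; the 5 given values yield a linear system in the 5 coefficients.
Solving, f(k) = -k^4 - k³ + 5k² + 7k.
Then f(4) = -212.

-212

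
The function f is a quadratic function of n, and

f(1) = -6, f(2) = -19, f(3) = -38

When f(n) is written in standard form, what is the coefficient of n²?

-3

Write f(n) = an² + bn + c; the 3 given values yield a linear system in the 3 coefficients.
Solving, f(n) = -3n² - 4n + 1.
The coefficient of n² is -3.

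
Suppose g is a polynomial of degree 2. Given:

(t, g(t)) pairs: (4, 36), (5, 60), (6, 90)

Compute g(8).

Write g(t) = at² + bt + c; the 3 given values yield a linear system in the 3 coefficients.
Solving, g(t) = 3t² - 3t.
Then g(8) = 168.

168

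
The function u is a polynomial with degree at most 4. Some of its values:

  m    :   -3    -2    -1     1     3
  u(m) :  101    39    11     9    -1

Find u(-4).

209

Write u(m) = am^4 + bm³ + cm² + dm + e; the 5 given values yield a linear system in the 5 coefficients.
Solving, the leading coefficient vanishes, and u(m) = -2m³ + 5m² + m + 5.
Then u(-4) = 209.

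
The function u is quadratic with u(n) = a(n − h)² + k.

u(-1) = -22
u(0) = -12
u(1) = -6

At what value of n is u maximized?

2

First differences 10, 6; second difference -4 = 2a, so a = -2.
Expanding, the n-coefficient is −2ah = 4h; matching it to the data gives h = 2, and then k = -4.
So u(n) = -2(n − 2)² − 4.
Hence h = 2.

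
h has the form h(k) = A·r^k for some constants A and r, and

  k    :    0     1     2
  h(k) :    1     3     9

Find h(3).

Consecutive ratio: 3/1 = 3, and 9/3 = 3, so r = 3.
Then A·3^0 = 1 gives A = 1, and h(k) = 1·3^k.
h(3) = 1·3^3 = 27.

27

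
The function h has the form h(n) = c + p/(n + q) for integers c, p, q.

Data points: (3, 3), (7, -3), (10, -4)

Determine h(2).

(h(n) − c)(n + q) = p for each data point; the three points give a linear system in c and q, then p follows.
Solving: c = -6, q = -1, p = 18, so h(n) = -6 + 18/(n − 1).
Then h(2) = -6 + 18/1 = 12.

12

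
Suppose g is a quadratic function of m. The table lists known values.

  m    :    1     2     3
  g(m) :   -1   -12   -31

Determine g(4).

-58

Write g(m) = am² + bm + c; the 3 given values yield a linear system in the 3 coefficients.
Solving, g(m) = -4m² + m + 2.
Then g(4) = -58.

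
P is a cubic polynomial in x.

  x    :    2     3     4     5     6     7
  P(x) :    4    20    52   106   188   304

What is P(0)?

Write P(x) = ax³ + bx² + cx + d; the 6 given values yield a linear system in the 4 coefficients.
Solving, P(x) = x³ - x² + 2x - 4.
Then P(0) = -4.

-4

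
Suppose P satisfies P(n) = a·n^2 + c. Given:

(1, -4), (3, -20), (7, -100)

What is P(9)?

-164

From P(1) = -4 and P(3) = -20: 1a + c = -4 and 9a + c = -20.
Subtracting: 8a = -16, so a = -2; then c = -4 − (-2)·1 = -2.
So P(n) = -2n² − 2, and P(9) = -164.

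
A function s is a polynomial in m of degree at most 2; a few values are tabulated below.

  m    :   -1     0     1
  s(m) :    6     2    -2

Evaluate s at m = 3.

Write s(m) = am² + bm + c; the 3 given values yield a linear system in the 3 coefficients.
Solving, the leading coefficient vanishes, and s(m) = -4m + 2.
Then s(3) = -10.

-10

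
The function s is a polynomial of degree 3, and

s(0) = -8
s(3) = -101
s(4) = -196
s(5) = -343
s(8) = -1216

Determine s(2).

Write s(x) = ax³ + bx² + cx + d; the 5 given values yield a linear system in the 4 coefficients.
Solving, s(x) = -2x³ - 2x² - 7x - 8.
Then s(2) = -46.

-46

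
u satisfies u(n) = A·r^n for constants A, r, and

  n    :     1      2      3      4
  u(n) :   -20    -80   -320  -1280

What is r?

Consecutive ratio: -80/(-20) = 4, and -320/(-80) = 4, so r = 4.
Then A·4^1 = -20 gives A = -5, and u(n) = -5·4^n.

4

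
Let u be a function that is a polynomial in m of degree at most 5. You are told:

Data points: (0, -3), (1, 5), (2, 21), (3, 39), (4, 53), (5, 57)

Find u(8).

Write u(m) = am^5 + bm^4 + cm³ + dm² + em + p; the 6 given values yield a linear system in the 6 coefficients.
Solving, the top 2 coefficients vanish, and u(m) = -m³ + 7m² + 2m - 3.
Then u(8) = -51.

-51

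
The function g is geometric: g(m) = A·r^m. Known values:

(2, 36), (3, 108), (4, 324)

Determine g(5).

972

Consecutive ratio: 108/36 = 3, and 324/108 = 3, so r = 3.
Then A·3^2 = 36 gives A = 4, and g(m) = 4·3^m.
g(5) = 4·3^5 = 972.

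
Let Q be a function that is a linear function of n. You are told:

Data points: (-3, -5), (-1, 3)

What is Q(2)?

15

Write Q(n) = an + b; the 2 given values yield a linear system in the 2 coefficients.
Solving, Q(n) = 4n + 7.
Then Q(2) = 15.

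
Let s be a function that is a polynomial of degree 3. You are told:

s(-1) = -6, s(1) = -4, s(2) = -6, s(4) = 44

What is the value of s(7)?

434

Write s(n) = an³ + bn² + cn + d; the 4 given values yield a linear system in the 4 coefficients.
Solving, s(n) = 2n³ - 5n² - n.
Then s(7) = 434.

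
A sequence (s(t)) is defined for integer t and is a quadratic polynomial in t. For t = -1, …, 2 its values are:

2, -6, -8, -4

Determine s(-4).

62

First differences: -8, -2, 4. Second differences: 6, 6.
Level-2 differences are constant, so s has degree 2.
Fitting a degree-2 polynomial gives s(t) = 3t² - 5t - 6.
Then s(-4) = 62.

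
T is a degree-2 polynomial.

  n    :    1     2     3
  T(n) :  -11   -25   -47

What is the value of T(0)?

-5

Write T(n) = an² + bn + c; the 3 given values yield a linear system in the 3 coefficients.
Solving, T(n) = -4n² - 2n - 5.
Then T(0) = -5.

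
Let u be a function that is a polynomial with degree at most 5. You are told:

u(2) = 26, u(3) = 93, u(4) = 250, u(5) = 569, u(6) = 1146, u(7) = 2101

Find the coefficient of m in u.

Write u(m) = am^5 + bm^4 + cm³ + dm² + em + p; the 6 given values yield a linear system in the 6 coefficients.
Solving, the leading coefficient vanishes, and u(m) = m^4 - 2m³ + 8m² - 6.
The coefficient of m is 0.

0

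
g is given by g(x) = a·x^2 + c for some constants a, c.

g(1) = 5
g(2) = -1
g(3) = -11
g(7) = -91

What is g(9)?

-155

From g(1) = 5 and g(2) = -1: 1a + c = 5 and 4a + c = -1.
Subtracting: 3a = -6, so a = -2; then c = 5 − (-2)·1 = 7.
So g(x) = -2x² + 7, and g(9) = -155.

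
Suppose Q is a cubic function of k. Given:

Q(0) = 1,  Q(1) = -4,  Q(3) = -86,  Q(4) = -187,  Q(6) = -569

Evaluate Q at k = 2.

Write Q(k) = ak³ + bk² + ck + d; the 5 given values yield a linear system in the 4 coefficients.
Solving, Q(k) = -2k³ - 4k² + k + 1.
Then Q(2) = -29.

-29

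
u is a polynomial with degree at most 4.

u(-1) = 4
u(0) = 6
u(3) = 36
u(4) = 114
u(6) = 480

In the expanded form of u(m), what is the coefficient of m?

-5

Write u(m) = am^4 + bm³ + cm² + dm + e; the 5 given values yield a linear system in the 5 coefficients.
Solving, the leading coefficient vanishes, and u(m) = 3m³ - 4m² - 5m + 6.
The coefficient of m is -5.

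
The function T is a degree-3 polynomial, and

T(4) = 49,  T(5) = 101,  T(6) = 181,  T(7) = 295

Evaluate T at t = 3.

Write T(t) = at³ + bt² + ct + d; the 4 given values yield a linear system in the 4 coefficients.
Solving, T(t) = t³ - t² + 1.
Then T(3) = 19.

19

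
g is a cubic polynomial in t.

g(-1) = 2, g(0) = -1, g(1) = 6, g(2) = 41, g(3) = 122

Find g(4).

267

Write g(t) = at³ + bt² + ct + d; the 5 given values yield a linear system in the 4 coefficients.
Solving, g(t) = 3t³ + 5t² - t - 1.
Then g(4) = 267.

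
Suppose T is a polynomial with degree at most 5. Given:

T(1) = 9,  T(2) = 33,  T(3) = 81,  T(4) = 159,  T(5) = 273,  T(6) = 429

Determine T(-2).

First differences: 24, 48, 78, 114, 156. Second differences: 24, 30, 36, 42. Third differences: 6, 6, 6.
Level-3 differences are constant, so T has degree 3.
Fitting a degree-3 polynomial gives T(x) = x³ + 6x² - x + 3.
Then T(-2) = 21.

21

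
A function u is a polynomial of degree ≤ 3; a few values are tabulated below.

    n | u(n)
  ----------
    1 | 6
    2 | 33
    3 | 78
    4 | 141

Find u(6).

First differences: 27, 45, 63. Second differences: 18, 18.
Level-2 differences are constant, so u has degree 2.
Fitting a degree-2 polynomial gives u(n) = 9n² - 3.
Then u(6) = 321.

321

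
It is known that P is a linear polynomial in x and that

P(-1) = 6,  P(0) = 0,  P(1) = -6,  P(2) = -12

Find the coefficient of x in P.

First differences: -6, -6, -6.
Level-1 differences are constant, so P has degree 1.
Fitting a degree-1 polynomial gives P(x) = -6x.
The coefficient of x is -6.

-6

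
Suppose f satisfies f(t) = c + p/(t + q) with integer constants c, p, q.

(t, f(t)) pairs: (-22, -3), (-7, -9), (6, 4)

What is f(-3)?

-41

(f(t) − c)(t + q) = p for each data point; the three points give a linear system in c and q, then p follows.
Solving: c = -1, q = 2, p = 40, so f(t) = -1 + 40/(t + 2).
Then f(-3) = -1 + 40/(-1) = -41.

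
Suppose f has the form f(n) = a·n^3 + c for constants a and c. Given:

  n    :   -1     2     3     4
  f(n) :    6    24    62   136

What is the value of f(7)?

From f(-1) = 6 and f(2) = 24: -1a + c = 6 and 8a + c = 24.
Subtracting: 9a = 18, so a = 2; then c = 6 − 2·(-1) = 8.
So f(n) = 2n³ + 8, and f(7) = 694.

694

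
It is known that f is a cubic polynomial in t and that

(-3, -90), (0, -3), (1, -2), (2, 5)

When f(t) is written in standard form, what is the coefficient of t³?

2

Write f(t) = at³ + bt² + ct + d; the 4 given values yield a linear system in the 4 coefficients.
Solving, f(t) = 2t³ - 3t² + 2t - 3.
The coefficient of t³ is 2.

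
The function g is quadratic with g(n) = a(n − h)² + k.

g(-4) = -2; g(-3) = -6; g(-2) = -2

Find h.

First differences -4, 4; second difference 8 = 2a, so a = 4.
Expanding, the n-coefficient is −2ah = -8h; matching it to the data gives h = -3, and then k = -6.
So g(n) = 4(n + 3)² − 6.
Hence h = -3.

-3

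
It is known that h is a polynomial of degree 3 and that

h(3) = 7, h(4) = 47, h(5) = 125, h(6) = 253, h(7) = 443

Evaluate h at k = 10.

Write h(k) = ak³ + bk² + ck + d; the 5 given values yield a linear system in the 4 coefficients.
Solving, h(k) = 2k³ - 5k² + k - 5.
Then h(10) = 1505.

1505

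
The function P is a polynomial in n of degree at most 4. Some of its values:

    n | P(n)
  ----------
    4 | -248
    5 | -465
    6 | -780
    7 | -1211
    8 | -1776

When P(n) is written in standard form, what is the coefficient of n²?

First differences: -217, -315, -431, -565. Second differences: -98, -116, -134. Third differences: -18, -18.
Level-3 differences are constant, so P has degree 3.
Fitting a degree-3 polynomial gives P(n) = -3n³ - 4n² + 2n.
The coefficient of n² is -4.

-4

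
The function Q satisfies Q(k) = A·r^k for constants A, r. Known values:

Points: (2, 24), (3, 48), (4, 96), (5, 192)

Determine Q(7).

768

Consecutive ratio: 48/24 = 2, and 96/48 = 2, so r = 2.
Then A·2^2 = 24 gives A = 6, and Q(k) = 6·2^k.
Q(7) = 6·2^7 = 768.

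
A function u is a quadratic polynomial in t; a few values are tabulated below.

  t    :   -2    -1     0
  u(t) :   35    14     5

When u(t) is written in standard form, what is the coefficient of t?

-3

Write u(t) = at² + bt + c; the 3 given values yield a linear system in the 3 coefficients.
Solving, u(t) = 6t² - 3t + 5.
The coefficient of t is -3.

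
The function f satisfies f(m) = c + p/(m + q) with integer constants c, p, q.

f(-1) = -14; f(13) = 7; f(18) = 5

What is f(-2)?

-11

(f(m) − c)(m + q) = p for each data point; the three points give a linear system in c and q, then p follows.
Solving: c = 1, q = -3, p = 60, so f(m) = 1 + 60/(m − 3).
Then f(-2) = 1 + 60/(-5) = -11.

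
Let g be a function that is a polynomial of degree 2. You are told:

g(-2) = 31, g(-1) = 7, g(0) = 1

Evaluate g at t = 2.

43

Write g(t) = at² + bt + c; the 3 given values yield a linear system in the 3 coefficients.
Solving, g(t) = 9t² + 3t + 1.
Then g(2) = 43.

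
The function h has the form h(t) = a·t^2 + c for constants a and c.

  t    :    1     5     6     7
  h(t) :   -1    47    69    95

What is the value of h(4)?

From h(1) = -1 and h(5) = 47: 1a + c = -1 and 25a + c = 47.
Subtracting: 24a = 48, so a = 2; then c = -1 − 2·1 = -3.
So h(t) = 2t² − 3, and h(4) = 29.

29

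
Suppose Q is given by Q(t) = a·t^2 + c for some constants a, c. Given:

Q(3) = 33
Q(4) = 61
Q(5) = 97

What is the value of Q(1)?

From Q(3) = 33 and Q(4) = 61: 9a + c = 33 and 16a + c = 61.
Subtracting: 7a = 28, so a = 4; then c = 33 − 4·9 = -3.
So Q(t) = 4t² − 3, and Q(1) = 1.

1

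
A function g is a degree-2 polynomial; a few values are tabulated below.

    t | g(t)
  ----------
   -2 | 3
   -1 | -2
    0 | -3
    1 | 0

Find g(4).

First differences: -5, -1, 3. Second differences: 4, 4.
Level-2 differences are constant, so g has degree 2.
Fitting a degree-2 polynomial gives g(t) = 2t² + t - 3.
Then g(4) = 33.

33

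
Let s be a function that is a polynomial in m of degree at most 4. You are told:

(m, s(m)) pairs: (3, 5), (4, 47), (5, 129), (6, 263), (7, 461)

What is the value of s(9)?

1097

Write s(m) = am^4 + bm³ + cm² + dm + e; the 5 given values yield a linear system in the 5 coefficients.
Solving, the leading coefficient vanishes, and s(m) = 2m³ - 4m² - 4m - 1.
Then s(9) = 1097.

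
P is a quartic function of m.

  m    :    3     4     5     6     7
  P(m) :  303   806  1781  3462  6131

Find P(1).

Write P(m) = am^4 + bm³ + cm² + dm + e; the 5 given values yield a linear system in the 5 coefficients.
Solving, P(m) = 2m^4 + 3m³ + 6m² + 6.
Then P(1) = 17.

17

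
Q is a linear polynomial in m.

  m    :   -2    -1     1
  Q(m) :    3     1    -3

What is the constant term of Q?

-1

Write Q(m) = am + b; the 3 given values yield a linear system in the 2 coefficients.
Solving, Q(m) = -2m - 1.
The constant term is Q(0) = -1.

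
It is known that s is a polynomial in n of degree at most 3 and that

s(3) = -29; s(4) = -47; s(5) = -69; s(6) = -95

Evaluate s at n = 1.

First differences: -18, -22, -26. Second differences: -4, -4.
Level-2 differences are constant, so s has degree 2.
Fitting a degree-2 polynomial gives s(n) = -2n² - 4n + 1.
Then s(1) = -5.

-5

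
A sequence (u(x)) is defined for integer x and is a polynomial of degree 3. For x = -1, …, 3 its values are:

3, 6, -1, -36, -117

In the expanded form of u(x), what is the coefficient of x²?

-5

First differences: 3, -7, -35, -81. Second differences: -10, -28, -46. Third differences: -18, -18.
Level-3 differences are constant, so u has degree 3.
Fitting a degree-3 polynomial gives u(x) = -3x³ - 5x² + x + 6.
The coefficient of x² is -5.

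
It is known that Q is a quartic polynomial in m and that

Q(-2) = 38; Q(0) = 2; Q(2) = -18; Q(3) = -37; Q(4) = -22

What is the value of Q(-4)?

Write Q(m) = am^4 + bm³ + cm² + dm + e; the 5 given values yield a linear system in the 5 coefficients.
Solving, Q(m) = m^4 - 4m³ - 2m² + 2m + 2.
Then Q(-4) = 474.

474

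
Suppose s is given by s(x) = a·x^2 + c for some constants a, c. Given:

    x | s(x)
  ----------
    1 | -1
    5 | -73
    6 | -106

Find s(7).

From s(1) = -1 and s(5) = -73: 1a + c = -1 and 25a + c = -73.
Subtracting: 24a = -72, so a = -3; then c = -1 − (-3)·1 = 2.
So s(x) = -3x² + 2, and s(7) = -145.

-145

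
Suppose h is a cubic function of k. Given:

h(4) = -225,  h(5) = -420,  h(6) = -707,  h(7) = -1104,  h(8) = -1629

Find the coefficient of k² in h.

-1

First differences: -195, -287, -397, -525. Second differences: -92, -110, -128. Third differences: -18, -18.
Level-3 differences are constant, so h has degree 3.
Fitting a degree-3 polynomial gives h(k) = -3k³ - k² - 3k - 5.
The coefficient of k² is -1.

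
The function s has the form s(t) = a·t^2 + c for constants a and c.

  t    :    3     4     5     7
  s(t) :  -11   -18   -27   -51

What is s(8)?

From s(3) = -11 and s(4) = -18: 9a + c = -11 and 16a + c = -18.
Subtracting: 7a = -7, so a = -1; then c = -11 − (-1)·9 = -2.
So s(t) = -1t² − 2, and s(8) = -66.

-66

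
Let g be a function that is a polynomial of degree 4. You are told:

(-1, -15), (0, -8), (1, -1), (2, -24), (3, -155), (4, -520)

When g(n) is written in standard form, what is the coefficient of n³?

-1

First differences: 7, 7, -23, -131, -365. Second differences: 0, -30, -108, -234. Third differences: -30, -78, -126. Fourth differences: -48, -48.
Level-4 differences are constant, so g has degree 4.
Fitting a degree-4 polynomial gives g(n) = -2n^4 - n³ + 2n² + 8n - 8.
The coefficient of n³ is -1.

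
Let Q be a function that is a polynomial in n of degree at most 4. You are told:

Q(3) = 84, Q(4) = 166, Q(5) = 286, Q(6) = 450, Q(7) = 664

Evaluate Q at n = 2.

First differences: 82, 120, 164, 214. Second differences: 38, 44, 50. Third differences: 6, 6.
Level-3 differences are constant, so Q has degree 3.
Fitting a degree-3 polynomial gives Q(n) = n³ + 7n² - 4n + 6.
Then Q(2) = 34.

34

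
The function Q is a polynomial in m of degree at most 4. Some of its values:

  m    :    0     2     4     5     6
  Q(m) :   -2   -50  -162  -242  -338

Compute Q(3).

Write Q(m) = am^4 + bm³ + cm² + dm + e; the 5 given values yield a linear system in the 5 coefficients.
Solving, the top 2 coefficients vanish, and Q(m) = -8m² - 8m - 2.
Then Q(3) = -98.

-98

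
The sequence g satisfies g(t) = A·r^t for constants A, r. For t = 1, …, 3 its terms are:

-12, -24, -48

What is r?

Consecutive ratio: -24/(-12) = 2, and -48/(-24) = 2, so r = 2.
Then A·2^1 = -12 gives A = -6, and g(t) = -6·2^t.

2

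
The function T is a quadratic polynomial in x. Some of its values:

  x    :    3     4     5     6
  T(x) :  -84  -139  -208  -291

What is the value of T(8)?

-499

First differences: -55, -69, -83. Second differences: -14, -14.
Level-2 differences are constant, so T has degree 2.
Fitting a degree-2 polynomial gives T(x) = -7x² - 6x - 3.
Then T(8) = -499.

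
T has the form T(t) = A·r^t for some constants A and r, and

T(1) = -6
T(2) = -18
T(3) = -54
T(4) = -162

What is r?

3

Consecutive ratio: -18/(-6) = 3, and -54/(-18) = 3, so r = 3.
Then A·3^1 = -6 gives A = -2, and T(t) = -2·3^t.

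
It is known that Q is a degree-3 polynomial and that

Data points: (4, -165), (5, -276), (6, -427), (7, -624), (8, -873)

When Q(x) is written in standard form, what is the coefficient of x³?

First differences: -111, -151, -197, -249. Second differences: -40, -46, -52. Third differences: -6, -6.
Level-3 differences are constant, so Q has degree 3.
Fitting a degree-3 polynomial gives Q(x) = -x³ - 5x² - 5x - 1.
The coefficient of x³ is -1.

-1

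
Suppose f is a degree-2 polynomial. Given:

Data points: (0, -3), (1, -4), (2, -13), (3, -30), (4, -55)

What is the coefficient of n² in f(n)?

First differences: -1, -9, -17, -25. Second differences: -8, -8, -8.
Level-2 differences are constant, so f has degree 2.
Fitting a degree-2 polynomial gives f(n) = -4n² + 3n - 3.
The coefficient of n² is -4.

-4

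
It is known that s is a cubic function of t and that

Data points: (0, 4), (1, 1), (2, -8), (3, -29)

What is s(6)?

-224

Write s(t) = at³ + bt² + ct + d; the 4 given values yield a linear system in the 4 coefficients.
Solving, s(t) = -t³ - 2t + 4.
Then s(6) = -224.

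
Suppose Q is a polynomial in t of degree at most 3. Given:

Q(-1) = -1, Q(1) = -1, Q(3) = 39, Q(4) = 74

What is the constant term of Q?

Write Q(t) = at³ + bt² + ct + d; the 4 given values yield a linear system in the 4 coefficients.
Solving, the leading coefficient vanishes, and Q(t) = 5t² - 6.
The constant term is Q(0) = -6.

-6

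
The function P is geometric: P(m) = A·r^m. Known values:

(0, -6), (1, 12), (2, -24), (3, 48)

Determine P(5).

Consecutive ratio: 12/(-6) = -2, and -24/12 = -2, so r = -2.
Then A·(-2)^0 = -6 gives A = -6, and P(m) = -6·(-2)^m.
P(5) = -6·(-2)^5 = 192.

192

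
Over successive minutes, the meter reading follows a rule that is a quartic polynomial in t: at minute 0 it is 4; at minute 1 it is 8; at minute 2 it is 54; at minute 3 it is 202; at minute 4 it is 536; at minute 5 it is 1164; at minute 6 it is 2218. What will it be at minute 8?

Write the value at t as f(t).
First differences: 4, 46, 148, 334, 628, 1054. Second differences: 42, 102, 186, 294, 426. Third differences: 60, 84, 108, 132. Fourth differences: 24, 24, 24.
Level-4 differences are constant, so f has degree 4.
Fitting a degree-4 polynomial gives f(t) = t^4 + 4t³ + 2t² - 3t + 4.
Then f(8) = 6252.

6252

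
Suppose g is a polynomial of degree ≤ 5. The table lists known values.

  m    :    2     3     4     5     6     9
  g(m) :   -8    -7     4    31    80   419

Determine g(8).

268

Write g(m) = am^5 + bm^4 + cm³ + dm² + em + p; the 6 given values yield a linear system in the 6 coefficients.
Solving, the top 2 coefficients vanish, and g(m) = m³ - 4m² + 2m - 4.
Then g(8) = 268.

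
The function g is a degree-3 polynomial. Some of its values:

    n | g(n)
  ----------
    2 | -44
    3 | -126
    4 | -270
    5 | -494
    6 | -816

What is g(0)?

First differences: -82, -144, -224, -322. Second differences: -62, -80, -98. Third differences: -18, -18.
Level-3 differences are constant, so g has degree 3.
Fitting a degree-3 polynomial gives g(n) = -3n³ - 4n² - 5n + 6.
The constant term is g(0) = 6.

6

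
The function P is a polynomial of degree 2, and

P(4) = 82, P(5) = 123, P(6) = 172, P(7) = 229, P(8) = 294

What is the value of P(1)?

7

First differences: 41, 49, 57, 65. Second differences: 8, 8, 8.
Level-2 differences are constant, so P has degree 2.
Fitting a degree-2 polynomial gives P(k) = 4k² + 5k - 2.
Then P(1) = 7.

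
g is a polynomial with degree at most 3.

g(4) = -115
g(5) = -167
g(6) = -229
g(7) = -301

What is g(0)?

-7

First differences: -52, -62, -72. Second differences: -10, -10.
Level-2 differences are constant, so g has degree 2.
Fitting a degree-2 polynomial gives g(t) = -5t² - 7t - 7.
The constant term is g(0) = -7.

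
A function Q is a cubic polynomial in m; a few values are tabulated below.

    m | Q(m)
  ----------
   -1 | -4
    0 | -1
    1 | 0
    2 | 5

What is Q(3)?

20

Write Q(m) = am³ + bm² + cm + d; the 4 given values yield a linear system in the 4 coefficients.
Solving, Q(m) = m³ - m² + m - 1.
Then Q(3) = 20.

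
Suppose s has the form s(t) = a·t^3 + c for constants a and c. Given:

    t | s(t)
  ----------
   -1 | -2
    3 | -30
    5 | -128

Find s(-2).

From s(-1) = -2 and s(3) = -30: -1a + c = -2 and 27a + c = -30.
Subtracting: 28a = -28, so a = -1; then c = -2 − (-1)·(-1) = -3.
So s(t) = -1t³ − 3, and s(-2) = 5.

5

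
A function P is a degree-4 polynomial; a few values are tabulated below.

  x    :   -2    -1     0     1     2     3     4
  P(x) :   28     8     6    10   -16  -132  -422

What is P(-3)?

First differences: -20, -2, 4, -26, -116, -290. Second differences: 18, 6, -30, -90, -174. Third differences: -12, -36, -60, -84. Fourth differences: -24, -24, -24.
Level-4 differences are constant, so P has degree 4.
Fitting a degree-4 polynomial gives P(x) = -x^4 - 4x³ + 4x² + 5x + 6.
Then P(-3) = 54.

54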